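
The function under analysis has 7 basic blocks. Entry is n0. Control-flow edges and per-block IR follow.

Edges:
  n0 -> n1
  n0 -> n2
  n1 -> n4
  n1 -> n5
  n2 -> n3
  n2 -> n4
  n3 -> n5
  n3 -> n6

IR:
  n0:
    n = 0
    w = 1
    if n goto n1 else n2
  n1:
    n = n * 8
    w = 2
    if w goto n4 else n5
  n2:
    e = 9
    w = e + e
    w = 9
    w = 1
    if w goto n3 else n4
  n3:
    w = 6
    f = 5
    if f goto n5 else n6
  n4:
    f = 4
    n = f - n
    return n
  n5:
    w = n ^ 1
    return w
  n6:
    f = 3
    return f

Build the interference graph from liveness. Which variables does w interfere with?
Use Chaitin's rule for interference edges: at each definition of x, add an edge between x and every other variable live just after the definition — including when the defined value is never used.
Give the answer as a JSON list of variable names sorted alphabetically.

Answer: ["n"]

Analysis:
def/use:
  n0: def={n,w} ue=∅
  n1: def={n,w} ue={n}
  n2: def={e,w} ue=∅
  n3: def={f,w} ue=∅
  n4: def={f,n} ue={n}
  n5: def={w} ue={n}
  n6: def={f} ue=∅

Liveness:
  live n0: ∅→{n}
  live n1: {n}→{n}
  live n2: {n}→{n}
  live n3: {n}→{n}
  live n4: {n}→∅
  live n5: {n}→∅
  live n6: ∅→∅

Interfere edges:
  e: {n}
  f: {n}
  n: {e,f,w}
  w: {n}

N(w) = ["n"]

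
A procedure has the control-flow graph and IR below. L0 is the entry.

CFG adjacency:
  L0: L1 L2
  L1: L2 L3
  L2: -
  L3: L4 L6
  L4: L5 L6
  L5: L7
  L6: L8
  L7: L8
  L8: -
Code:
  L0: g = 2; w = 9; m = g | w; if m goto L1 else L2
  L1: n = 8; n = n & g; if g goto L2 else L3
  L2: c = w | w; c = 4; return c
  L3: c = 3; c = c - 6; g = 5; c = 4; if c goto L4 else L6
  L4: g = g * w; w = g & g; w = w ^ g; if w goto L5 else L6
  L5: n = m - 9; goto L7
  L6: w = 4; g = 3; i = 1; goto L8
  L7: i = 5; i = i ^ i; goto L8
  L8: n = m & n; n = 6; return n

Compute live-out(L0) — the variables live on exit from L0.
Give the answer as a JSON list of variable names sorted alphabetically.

Per-block:
  L0 def {g,m,w} use ∅
  L1 def {n} use {g}
  L2 def {c} use {w}
  L3 def {c,g} use ∅
  L4 def {g,w} use {g,w}
  L5 def {n} use {m}
  L6 def {g,i,w} use ∅
  L7 def {i} use ∅
  L8 def {n} use {m,n}

Backward fixpoint:
  L0 li=∅ lo={g,m,w}
  L1 li={g,m,w} lo={m,n,w}
  L2 li={w} lo=∅
  L3 li={m,n,w} lo={g,m,n,w}
  L4 li={g,m,n,w} lo={m,n}
  L5 li={m} lo={m,n}
  L6 li={m,n} lo={m,n}
  L7 li={m,n} lo={m,n}
  L8 li={m,n} lo=∅

live-out(L0) = ["g", "m", "w"]

Answer: ["g", "m", "w"]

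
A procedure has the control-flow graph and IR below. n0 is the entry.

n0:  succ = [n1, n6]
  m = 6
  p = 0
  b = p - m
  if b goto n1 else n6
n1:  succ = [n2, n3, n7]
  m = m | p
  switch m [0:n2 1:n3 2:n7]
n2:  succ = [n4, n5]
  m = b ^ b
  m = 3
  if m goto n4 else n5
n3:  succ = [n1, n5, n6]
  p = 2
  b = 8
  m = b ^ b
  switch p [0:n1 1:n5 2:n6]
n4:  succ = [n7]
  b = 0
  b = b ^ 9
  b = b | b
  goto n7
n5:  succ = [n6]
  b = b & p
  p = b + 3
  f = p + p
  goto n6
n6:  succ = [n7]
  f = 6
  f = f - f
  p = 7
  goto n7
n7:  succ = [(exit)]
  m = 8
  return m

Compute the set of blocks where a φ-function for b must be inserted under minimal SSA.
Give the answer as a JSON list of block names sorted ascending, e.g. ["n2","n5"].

Answer: ["n1", "n5", "n6", "n7"]

Derivation:
idom tree: n1←n0 n2←n1 n3←n1 n4←n2 n5←n1 n6←n0 n7←n0
Dom at joins:
  n1: preds {n0,n3}: {n0} ∩ {n0,n1,n3} = {n0}; idom=n0
  n5: preds {n2,n3}: {n0,n1,n2} ∩ {n0,n1,n3} = {n0,n1}; idom=n1
  n6: preds {n0,n3,n5}: {n0} ∩ {n0,n1,n3} ∩ {n0,n1,n5} = {n0}; idom=n0
  n7: preds {n1,n4,n6}: {n0,n1} ∩ {n0,n1,n2,n4} ∩ {n0,n6} = {n0}; idom=n0

DF derivation:
  join n1 pred n0: · stop@n0
  join n1 pred n3: n3→n1 stop@n0
  join n5 pred n2: n2 stop@n1
  join n5 pred n3: n3 stop@n1
  join n6 pred n0: · stop@n0
  join n6 pred n3: n3→n1 stop@n0
  join n6 pred n5: n5→n1 stop@n0
  join n7 pred n1: n1 stop@n0
  join n7 pred n4: n4→n2→n1 stop@n0
  join n7 pred n6: n6 stop@n0
  n0: DF=∅
  n1: DF={n1,n6,n7}
  n2: DF={n5,n7}
  n3: DF={n1,n5,n6}
  n4: DF={n7}
  n5: DF={n6}
  n6: DF={n7}
  n7: DF=∅

φ for b: defs {n0,n3,n4,n5}
  DF⁺ = {n1,n5,n6,n7}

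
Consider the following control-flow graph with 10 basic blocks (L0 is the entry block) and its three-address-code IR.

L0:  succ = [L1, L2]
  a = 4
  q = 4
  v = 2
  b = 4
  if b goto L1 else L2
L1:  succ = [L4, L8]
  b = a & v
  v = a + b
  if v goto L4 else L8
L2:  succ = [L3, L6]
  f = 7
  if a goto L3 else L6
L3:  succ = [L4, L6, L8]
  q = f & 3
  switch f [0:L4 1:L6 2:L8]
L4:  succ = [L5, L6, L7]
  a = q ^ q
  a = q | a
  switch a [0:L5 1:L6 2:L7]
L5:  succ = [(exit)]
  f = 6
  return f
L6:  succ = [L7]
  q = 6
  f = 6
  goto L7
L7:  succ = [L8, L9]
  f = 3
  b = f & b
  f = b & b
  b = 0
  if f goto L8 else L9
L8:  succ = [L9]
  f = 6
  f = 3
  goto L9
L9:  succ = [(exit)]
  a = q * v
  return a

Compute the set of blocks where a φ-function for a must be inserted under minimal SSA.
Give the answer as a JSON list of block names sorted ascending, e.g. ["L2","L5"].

Answer: ["L6", "L7", "L8", "L9"]

Analysis:
idom tree: L1←L0 L2←L0 L3←L2 L4←L0 L5←L4 L6←L0 L7←L0 L8←L0 L9←L0
Dom∩ at merges:
  L4: preds {L1,L3}: {L0,L1} ∩ {L0,L2,L3} = {L0}; idom=L0
  L6: preds {L2,L3,L4}: {L0,L2} ∩ {L0,L2,L3} ∩ {L0,L4} = {L0}; idom=L0
  L7: preds {L4,L6}: {L0,L4} ∩ {L0,L6} = {L0}; idom=L0
  L8: preds {L1,L3,L7}: {L0,L1} ∩ {L0,L2,L3} ∩ {L0,L7} = {L0}; idom=L0
  L9: preds {L7,L8}: {L0,L7} ∩ {L0,L8} = {L0}; idom=L0

DF walk-up:
  join L4 pred L1: L1 stop@L0
  join L4 pred L3: L3→L2 stop@L0
  join L6 pred L2: L2 stop@L0
  join L6 pred L3: L3→L2 stop@L0
  join L6 pred L4: L4 stop@L0
  join L7 pred L4: L4 stop@L0
  join L7 pred L6: L6 stop@L0
  join L8 pred L1: L1 stop@L0
  join L8 pred L3: L3→L2 stop@L0
  join L8 pred L7: L7 stop@L0
  join L9 pred L7: L7 stop@L0
  join L9 pred L8: L8 stop@L0
  L0 → ∅
  L1 → {L4,L8}
  L2 → {L4,L6,L8}
  L3 → {L4,L6,L8}
  L4 → {L6,L7}
  L5 → ∅
  L6 → {L7}
  L7 → {L8,L9}
  L8 → {L9}
  L9 → ∅

φ for a: defs {L0,L4,L9}
  DF⁺ = {L6,L7,L8,L9}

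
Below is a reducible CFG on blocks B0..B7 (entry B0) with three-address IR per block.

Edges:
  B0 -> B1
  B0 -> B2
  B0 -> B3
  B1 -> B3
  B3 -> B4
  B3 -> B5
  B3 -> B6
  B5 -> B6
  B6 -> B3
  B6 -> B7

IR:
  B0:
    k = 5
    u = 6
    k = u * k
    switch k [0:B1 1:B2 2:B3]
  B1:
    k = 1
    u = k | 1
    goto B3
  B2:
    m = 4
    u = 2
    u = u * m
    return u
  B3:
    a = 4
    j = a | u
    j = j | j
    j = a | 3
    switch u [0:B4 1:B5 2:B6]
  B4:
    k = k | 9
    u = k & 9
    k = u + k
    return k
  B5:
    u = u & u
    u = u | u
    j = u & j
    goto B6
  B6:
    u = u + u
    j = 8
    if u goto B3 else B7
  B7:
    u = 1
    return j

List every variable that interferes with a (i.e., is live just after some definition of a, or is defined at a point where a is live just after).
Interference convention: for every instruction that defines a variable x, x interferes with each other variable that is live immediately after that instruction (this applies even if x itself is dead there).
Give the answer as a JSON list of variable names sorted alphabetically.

Block summaries:
  B0 def {k,u} use ∅
  B1 def {k,u} use ∅
  B2 def {m,u} use ∅
  B3 def {a,j} use {u}
  B4 def {k,u} use {k}
  B5 def {j,u} use {j,u}
  B6 def {j,u} use {u}
  B7 def {u} use {j}

Liveness:
  B0: in=∅ out={k,u}
  B1: in=∅ out={k,u}
  B2: in=∅ out=∅
  B3: in={k,u} out={j,k,u}
  B4: in={k} out=∅
  B5: in={j,k,u} out={k,u}
  B6: in={k,u} out={j,k,u}
  B7: in={j} out=∅

Interference:
  a↔{j,k,u}
  j↔{a,k,u}
  k↔{a,j,u}
  m↔{u}
  u↔{a,j,k,m}

N(a) = ["j", "k", "u"]

Answer: ["j", "k", "u"]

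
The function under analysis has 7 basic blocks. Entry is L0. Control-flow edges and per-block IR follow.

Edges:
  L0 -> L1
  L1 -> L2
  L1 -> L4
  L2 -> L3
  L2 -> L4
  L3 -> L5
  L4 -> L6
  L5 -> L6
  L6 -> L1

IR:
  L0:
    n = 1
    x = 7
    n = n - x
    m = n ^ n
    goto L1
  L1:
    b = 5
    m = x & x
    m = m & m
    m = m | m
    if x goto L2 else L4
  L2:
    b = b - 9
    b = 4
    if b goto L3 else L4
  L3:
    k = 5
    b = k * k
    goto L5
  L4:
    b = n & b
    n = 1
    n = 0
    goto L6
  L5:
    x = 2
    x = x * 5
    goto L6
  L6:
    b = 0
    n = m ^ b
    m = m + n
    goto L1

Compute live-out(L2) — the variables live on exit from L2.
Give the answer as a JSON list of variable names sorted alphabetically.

Answer: ["b", "m", "n", "x"]

Working:
def/use:
  L0: {m,n,x} / ∅
  L1: {b,m} / {x}
  L2: {b} / {b}
  L3: {b,k} / ∅
  L4: {b,n} / {b,n}
  L5: {x} / ∅
  L6: {b,m,n} / {m}

Liveness:
  live L0: ∅→{n,x}
  live L1: {n,x}→{b,m,n,x}
  live L2: {b,m,n,x}→{b,m,n,x}
  live L3: {m}→{m}
  live L4: {b,m,n,x}→{m,x}
  live L5: {m}→{m,x}
  live L6: {m,x}→{n,x}

live-out(L2) = ["b", "m", "n", "x"]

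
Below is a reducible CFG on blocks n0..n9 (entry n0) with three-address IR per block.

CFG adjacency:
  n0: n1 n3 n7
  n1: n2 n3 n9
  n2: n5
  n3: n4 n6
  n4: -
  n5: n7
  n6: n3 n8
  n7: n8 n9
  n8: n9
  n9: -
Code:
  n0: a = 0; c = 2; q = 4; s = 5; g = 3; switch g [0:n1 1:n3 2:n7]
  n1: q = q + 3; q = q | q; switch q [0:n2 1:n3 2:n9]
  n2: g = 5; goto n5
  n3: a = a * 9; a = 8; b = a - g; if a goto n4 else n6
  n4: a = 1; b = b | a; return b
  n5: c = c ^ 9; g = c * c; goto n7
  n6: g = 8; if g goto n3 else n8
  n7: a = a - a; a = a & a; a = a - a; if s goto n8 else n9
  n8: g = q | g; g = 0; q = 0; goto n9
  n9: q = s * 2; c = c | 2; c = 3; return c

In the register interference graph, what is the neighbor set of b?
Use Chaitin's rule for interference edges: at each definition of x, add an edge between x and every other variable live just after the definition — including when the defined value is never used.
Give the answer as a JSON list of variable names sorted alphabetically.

Answer: ["a", "c", "q", "s"]

Working:
def/use:
  n0 def {a,c,g,q,s} use ∅
  n1 def {q} use {q}
  n2 def {g} use ∅
  n3 def {a,b} use {a,g}
  n4 def {a,b} use {b}
  n5 def {c,g} use {c}
  n6 def {g} use ∅
  n7 def {a} use {a,s}
  n8 def {g,q} use {g,q}
  n9 def {c,q} use {c,s}

Backward fixpoint:
  n0: in=∅ out={a,c,g,q,s}
  n1: in={a,c,g,q,s} out={a,c,g,q,s}
  n2: in={a,c,q,s} out={a,c,q,s}
  n3: in={a,c,g,q,s} out={a,b,c,q,s}
  n4: in={b} out=∅
  n5: in={a,c,q,s} out={a,c,g,q,s}
  n6: in={a,c,q,s} out={a,c,g,q,s}
  n7: in={a,c,g,q,s} out={c,g,q,s}
  n8: in={c,g,q,s} out={c,s}
  n9: in={c,s} out=∅

Interfere edges:
  a↔{b,c,g,q,s}
  b↔{a,c,q,s}
  c↔{a,b,g,q,s}
  g↔{a,c,q,s}
  q↔{a,b,c,g,s}
  s↔{a,b,c,g,q}

N(b) = ["a", "c", "q", "s"]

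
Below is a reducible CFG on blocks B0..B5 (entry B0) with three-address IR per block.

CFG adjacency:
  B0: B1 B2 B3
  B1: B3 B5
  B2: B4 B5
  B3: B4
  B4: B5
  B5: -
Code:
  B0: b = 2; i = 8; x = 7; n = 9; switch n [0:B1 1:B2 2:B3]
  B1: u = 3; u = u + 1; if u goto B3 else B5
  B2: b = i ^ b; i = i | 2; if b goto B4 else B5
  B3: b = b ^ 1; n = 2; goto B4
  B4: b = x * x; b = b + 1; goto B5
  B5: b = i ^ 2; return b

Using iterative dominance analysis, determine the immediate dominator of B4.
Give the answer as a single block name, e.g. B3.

idom tree: B1←B0 B2←B0 B3←B0 B4←B0 B5←B0
Dom at joins:
  B3: preds {B0,B1}: {B0} ∩ {B0,B1} = {B0}; idom=B0
  B4: preds {B2,B3}: {B0,B2} ∩ {B0,B3} = {B0}; idom=B0
  B5: preds {B1,B2,B4}: {B0,B1} ∩ {B0,B2} ∩ {B0,B4} = {B0}; idom=B0

idom(B4) = B0

Answer: B0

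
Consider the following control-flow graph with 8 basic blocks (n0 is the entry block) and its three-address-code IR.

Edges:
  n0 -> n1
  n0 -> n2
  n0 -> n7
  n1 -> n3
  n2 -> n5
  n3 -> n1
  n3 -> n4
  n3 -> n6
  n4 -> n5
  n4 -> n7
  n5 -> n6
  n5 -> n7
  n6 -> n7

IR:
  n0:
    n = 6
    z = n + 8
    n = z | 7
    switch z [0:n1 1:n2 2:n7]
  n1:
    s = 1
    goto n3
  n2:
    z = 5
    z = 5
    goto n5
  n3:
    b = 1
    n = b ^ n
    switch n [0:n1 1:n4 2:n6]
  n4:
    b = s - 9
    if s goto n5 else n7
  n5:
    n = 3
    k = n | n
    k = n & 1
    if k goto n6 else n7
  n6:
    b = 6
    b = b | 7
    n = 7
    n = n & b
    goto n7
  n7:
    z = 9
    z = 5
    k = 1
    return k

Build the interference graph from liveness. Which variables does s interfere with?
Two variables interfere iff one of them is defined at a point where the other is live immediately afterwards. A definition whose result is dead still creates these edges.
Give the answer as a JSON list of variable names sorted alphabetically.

Block summaries:
  n0: def={n,z} ue=∅
  n1: def={s} ue=∅
  n2: def={z} ue=∅
  n3: def={b,n} ue={n}
  n4: def={b} ue={s}
  n5: def={k,n} ue=∅
  n6: def={b,n} ue=∅
  n7: def={k,z} ue=∅

Backward fixpoint:
  live n0: ∅→{n}
  live n1: {n}→{n,s}
  live n2: ∅→∅
  live n3: {n,s}→{n,s}
  live n4: {s}→∅
  live n5: ∅→∅
  live n6: ∅→∅
  live n7: ∅→∅

Interfere edges:
  b: {n,s}
  k: {n}
  n: {b,k,s,z}
  s: {b,n}
  z: {n}

N(s) = ["b", "n"]

Answer: ["b", "n"]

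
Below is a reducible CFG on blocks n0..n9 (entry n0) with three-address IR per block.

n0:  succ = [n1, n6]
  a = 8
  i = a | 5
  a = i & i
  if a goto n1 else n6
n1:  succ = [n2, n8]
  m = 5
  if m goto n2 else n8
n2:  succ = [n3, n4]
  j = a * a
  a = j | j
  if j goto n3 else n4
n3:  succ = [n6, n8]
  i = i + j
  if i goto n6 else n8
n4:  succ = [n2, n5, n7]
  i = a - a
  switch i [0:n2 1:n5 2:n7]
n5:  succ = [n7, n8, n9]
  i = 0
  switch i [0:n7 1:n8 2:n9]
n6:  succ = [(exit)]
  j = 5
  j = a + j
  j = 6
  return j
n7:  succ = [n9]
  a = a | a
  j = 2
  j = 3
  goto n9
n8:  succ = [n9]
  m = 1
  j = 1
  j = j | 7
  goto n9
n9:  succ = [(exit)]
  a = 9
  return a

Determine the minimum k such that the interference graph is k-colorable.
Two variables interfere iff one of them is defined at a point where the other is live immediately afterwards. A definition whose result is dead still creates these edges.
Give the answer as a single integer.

def/use:
  n0: def={a,i} ue=∅
  n1: def={m} ue=∅
  n2: def={a,j} ue={a}
  n3: def={i} ue={i,j}
  n4: def={i} ue={a}
  n5: def={i} ue=∅
  n6: def={j} ue={a}
  n7: def={a,j} ue={a}
  n8: def={j,m} ue=∅
  n9: def={a} ue=∅

Liveness:
  live n0: ∅→{a,i}
  live n1: {a,i}→{a,i}
  live n2: {a,i}→{a,i,j}
  live n3: {a,i,j}→{a}
  live n4: {a}→{a,i}
  live n5: {a}→{a}
  live n6: {a}→∅
  live n7: {a}→∅
  live n8: ∅→∅
  live n9: ∅→∅

Interfere edges:
  a↔{i,j,m}
  i↔{a,j,m}
  j↔{a,i}
  m↔{a,i}

Chromatic number:
  lower bound: {a,i,j} mutually conflict ⇒ χ ≥ 3
  3-colouring: c0={a}  c1={i}  c2={j,m}
  χ = 3

Answer: 3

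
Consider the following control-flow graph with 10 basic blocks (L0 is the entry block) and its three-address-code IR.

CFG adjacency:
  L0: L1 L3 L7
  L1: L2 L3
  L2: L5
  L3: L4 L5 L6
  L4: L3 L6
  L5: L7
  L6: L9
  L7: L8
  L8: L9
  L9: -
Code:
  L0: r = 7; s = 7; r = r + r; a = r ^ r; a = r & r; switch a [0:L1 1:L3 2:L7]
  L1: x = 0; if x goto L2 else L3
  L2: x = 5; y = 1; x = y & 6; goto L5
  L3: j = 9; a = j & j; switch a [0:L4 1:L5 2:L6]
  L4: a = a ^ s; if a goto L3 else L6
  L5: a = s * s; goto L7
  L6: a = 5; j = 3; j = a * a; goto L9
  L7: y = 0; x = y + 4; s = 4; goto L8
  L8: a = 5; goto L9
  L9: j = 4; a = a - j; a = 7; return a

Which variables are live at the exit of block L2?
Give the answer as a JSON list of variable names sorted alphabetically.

Per-block:
  L0: {a,r,s} / ∅
  L1: {x} / ∅
  L2: {x,y} / ∅
  L3: {a,j} / ∅
  L4: {a} / {a,s}
  L5: {a} / {s}
  L6: {a,j} / ∅
  L7: {s,x,y} / ∅
  L8: {a} / ∅
  L9: {a,j} / {a}

Backward fixpoint:
  L0: in=∅ out={s}
  L1: in={s} out={s}
  L2: in={s} out={s}
  L3: in={s} out={a,s}
  L4: in={a,s} out={s}
  L5: in={s} out=∅
  L6: in=∅ out={a}
  L7: in=∅ out=∅
  L8: in=∅ out={a}
  L9: in={a} out=∅

live-out(L2) = ["s"]

Answer: ["s"]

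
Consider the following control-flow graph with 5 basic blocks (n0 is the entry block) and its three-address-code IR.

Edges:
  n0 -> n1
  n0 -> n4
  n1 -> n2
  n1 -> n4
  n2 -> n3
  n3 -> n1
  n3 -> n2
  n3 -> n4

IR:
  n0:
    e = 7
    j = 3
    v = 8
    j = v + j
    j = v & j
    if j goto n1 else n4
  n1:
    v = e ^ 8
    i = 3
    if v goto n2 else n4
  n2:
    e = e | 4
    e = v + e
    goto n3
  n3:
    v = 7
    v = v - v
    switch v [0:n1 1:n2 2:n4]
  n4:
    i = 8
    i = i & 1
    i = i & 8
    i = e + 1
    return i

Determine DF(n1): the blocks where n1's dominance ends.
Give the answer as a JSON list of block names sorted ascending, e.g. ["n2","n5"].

Answer: ["n1", "n4"]

Working:
idom tree: n1←n0 n2←n1 n3←n2 n4←n0
Join-block Dom:
  n1: preds {n0,n3}: {n0} ∩ {n0,n1,n2,n3} = {n0}; idom=n0
  n2: preds {n1,n3}: {n0,n1} ∩ {n0,n1,n2,n3} = {n0,n1}; idom=n1
  n4: preds {n0,n1,n3}: {n0} ∩ {n0,n1} ∩ {n0,n1,n2,n3} = {n0}; idom=n0

DF walk-up:
  join n1 pred n0: · stop@n0
  join n1 pred n3: n3→n2→n1 stop@n0
  join n2 pred n1: · stop@n1
  join n2 pred n3: n3→n2 stop@n1
  join n4 pred n0: · stop@n0
  join n4 pred n1: n1 stop@n0
  join n4 pred n3: n3→n2→n1 stop@n0
  n0: DF=∅
  n1: DF={n1,n4}
  n2: DF={n1,n2,n4}
  n3: DF={n1,n2,n4}
  n4: DF=∅

DF(n1) = ["n1", "n4"]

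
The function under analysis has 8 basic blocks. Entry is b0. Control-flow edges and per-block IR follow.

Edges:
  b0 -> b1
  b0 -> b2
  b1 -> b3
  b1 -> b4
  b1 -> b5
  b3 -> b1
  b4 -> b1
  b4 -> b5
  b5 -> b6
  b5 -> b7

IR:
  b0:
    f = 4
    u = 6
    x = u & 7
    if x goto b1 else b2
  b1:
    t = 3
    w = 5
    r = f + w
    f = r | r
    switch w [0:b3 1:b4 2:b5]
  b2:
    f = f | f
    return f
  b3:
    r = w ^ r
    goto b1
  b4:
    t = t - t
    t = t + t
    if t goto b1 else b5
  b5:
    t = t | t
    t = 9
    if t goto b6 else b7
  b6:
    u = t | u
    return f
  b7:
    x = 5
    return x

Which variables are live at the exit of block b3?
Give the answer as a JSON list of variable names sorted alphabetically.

Per-block:
  b0: def={f,u,x} ue=∅
  b1: def={f,r,t,w} ue={f}
  b2: def={f} ue={f}
  b3: def={r} ue={r,w}
  b4: def={t} ue={t}
  b5: def={t} ue={t}
  b6: def={u} ue={f,t,u}
  b7: def={x} ue=∅

Live sets:
  b0 li=∅ lo={f,u}
  b1 li={f,u} lo={f,r,t,u,w}
  b2 li={f} lo=∅
  b3 li={f,r,u,w} lo={f,u}
  b4 li={f,t,u} lo={f,t,u}
  b5 li={f,t,u} lo={f,t,u}
  b6 li={f,t,u} lo=∅
  b7 li=∅ lo=∅

live-out(b3) = ["f", "u"]

Answer: ["f", "u"]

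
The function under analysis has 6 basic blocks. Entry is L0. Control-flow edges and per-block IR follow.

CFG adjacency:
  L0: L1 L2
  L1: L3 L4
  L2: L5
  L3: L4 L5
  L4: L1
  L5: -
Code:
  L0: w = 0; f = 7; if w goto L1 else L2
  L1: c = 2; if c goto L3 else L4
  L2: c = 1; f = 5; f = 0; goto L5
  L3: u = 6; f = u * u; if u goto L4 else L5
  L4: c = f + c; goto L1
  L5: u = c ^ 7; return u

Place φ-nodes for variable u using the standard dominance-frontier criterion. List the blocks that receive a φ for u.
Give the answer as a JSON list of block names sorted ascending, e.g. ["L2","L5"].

idom tree: L1←L0 L2←L0 L3←L1 L4←L1 L5←L0
Dom∩ at merges:
  L1: preds {L0,L4}: {L0} ∩ {L0,L1,L4} = {L0}; idom=L0
  L4: preds {L1,L3}: {L0,L1} ∩ {L0,L1,L3} = {L0,L1}; idom=L1
  L5: preds {L2,L3}: {L0,L2} ∩ {L0,L1,L3} = {L0}; idom=L0

DF derivation:
  L1←L0: walk · to L0
  L1←L4: walk L4→L1 to L0
  L4←L1: walk · to L1
  L4←L3: walk L3 to L1
  L5←L2: walk L2 to L0
  L5←L3: walk L3→L1 to L0
  L0: DF=∅
  L1: DF={L1,L5}
  L2: DF={L5}
  L3: DF={L4,L5}
  L4: DF={L1}
  L5: DF=∅

φ for u: defs {L3,L5}
  DF⁺ = {L1,L4,L5}

Answer: ["L1", "L4", "L5"]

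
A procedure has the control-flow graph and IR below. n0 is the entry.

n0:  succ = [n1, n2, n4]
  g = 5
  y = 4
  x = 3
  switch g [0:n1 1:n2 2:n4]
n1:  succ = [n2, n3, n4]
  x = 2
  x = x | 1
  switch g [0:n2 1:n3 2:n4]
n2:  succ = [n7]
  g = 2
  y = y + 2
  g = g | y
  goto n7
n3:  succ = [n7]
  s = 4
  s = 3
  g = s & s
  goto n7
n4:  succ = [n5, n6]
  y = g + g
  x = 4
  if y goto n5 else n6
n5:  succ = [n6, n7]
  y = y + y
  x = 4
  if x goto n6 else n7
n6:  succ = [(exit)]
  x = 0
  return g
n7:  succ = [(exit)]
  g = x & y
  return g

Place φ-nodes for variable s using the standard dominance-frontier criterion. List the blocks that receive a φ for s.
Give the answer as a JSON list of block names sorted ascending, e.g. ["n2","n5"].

Answer: ["n7"]

Working:
idom tree: n1←n0 n2←n0 n3←n1 n4←n0 n5←n4 n6←n4 n7←n0
Dom∩ at merges:
  n2: preds {n0,n1}: {n0} ∩ {n0,n1} = {n0}; idom=n0
  n4: preds {n0,n1}: {n0} ∩ {n0,n1} = {n0}; idom=n0
  n6: preds {n4,n5}: {n0,n4} ∩ {n0,n4,n5} = {n0,n4}; idom=n4
  n7: preds {n2,n3,n5}: {n0,n2} ∩ {n0,n1,n3} ∩ {n0,n4,n5} = {n0}; idom=n0

DF walk-up:
  join n2 pred n0: · stop@n0
  join n2 pred n1: n1 stop@n0
  join n4 pred n0: · stop@n0
  join n4 pred n1: n1 stop@n0
  join n6 pred n4: · stop@n4
  join n6 pred n5: n5 stop@n4
  join n7 pred n2: n2 stop@n0
  join n7 pred n3: n3→n1 stop@n0
  join n7 pred n5: n5→n4 stop@n0
  n0: DF=∅
  n1: DF={n2,n4,n7}
  n2: DF={n7}
  n3: DF={n7}
  n4: DF={n7}
  n5: DF={n6,n7}
  n6: DF=∅
  n7: DF=∅

φ for s: defs {n3}
  DF⁺ = {n7}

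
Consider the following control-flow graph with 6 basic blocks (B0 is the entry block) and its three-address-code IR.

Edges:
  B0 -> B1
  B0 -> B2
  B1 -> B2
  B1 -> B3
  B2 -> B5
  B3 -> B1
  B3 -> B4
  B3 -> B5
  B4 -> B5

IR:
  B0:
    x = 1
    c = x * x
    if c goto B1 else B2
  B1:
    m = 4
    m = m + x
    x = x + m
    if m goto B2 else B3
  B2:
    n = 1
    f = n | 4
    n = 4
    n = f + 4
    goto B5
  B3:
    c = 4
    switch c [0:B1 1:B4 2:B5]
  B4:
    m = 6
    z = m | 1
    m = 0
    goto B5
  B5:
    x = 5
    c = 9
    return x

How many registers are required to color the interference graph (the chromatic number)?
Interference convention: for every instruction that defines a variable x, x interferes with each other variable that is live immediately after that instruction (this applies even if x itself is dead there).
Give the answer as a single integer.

Answer: 2

Working:
Per-block:
  B0 def {c,x} use ∅
  B1 def {m,x} use {x}
  B2 def {f,n} use ∅
  B3 def {c} use ∅
  B4 def {m,z} use ∅
  B5 def {c,x} use ∅

Backward fixpoint:
  live B0: ∅→{x}
  live B1: {x}→{x}
  live B2: ∅→∅
  live B3: {x}→{x}
  live B4: ∅→∅
  live B5: ∅→∅

Interference:
  c — {x}
  f — {n}
  m — {x}
  n — {f}
  x — {c,m}
  z — ∅

Registers:
  clique {c,x} ⇒ need ≥ 2
  assign c→r1 f→r0 m→r1 n→r1 x→r0 z→r0 — no edge inside a register ⇒ χ ≤ 2
  χ = 2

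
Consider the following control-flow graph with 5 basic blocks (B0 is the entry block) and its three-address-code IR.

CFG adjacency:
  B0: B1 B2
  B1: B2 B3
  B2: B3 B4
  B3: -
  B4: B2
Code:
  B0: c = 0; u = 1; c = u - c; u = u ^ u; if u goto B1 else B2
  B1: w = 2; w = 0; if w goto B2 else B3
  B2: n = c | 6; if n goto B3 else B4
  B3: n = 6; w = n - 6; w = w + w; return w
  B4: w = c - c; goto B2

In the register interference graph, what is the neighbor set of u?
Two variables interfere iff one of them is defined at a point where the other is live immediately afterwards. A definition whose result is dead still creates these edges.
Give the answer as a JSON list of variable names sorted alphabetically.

def/use:
  B0: {c,u} / ∅
  B1: {w} / ∅
  B2: {n} / {c}
  B3: {n,w} / ∅
  B4: {w} / {c}

Live sets:
  B0 li=∅ lo={c}
  B1 li={c} lo={c}
  B2 li={c} lo={c}
  B3 li=∅ lo=∅
  B4 li={c} lo={c}

Interfere edges:
  c: {n,u,w}
  n: {c}
  u: {c}
  w: {c}

N(u) = ["c"]

Answer: ["c"]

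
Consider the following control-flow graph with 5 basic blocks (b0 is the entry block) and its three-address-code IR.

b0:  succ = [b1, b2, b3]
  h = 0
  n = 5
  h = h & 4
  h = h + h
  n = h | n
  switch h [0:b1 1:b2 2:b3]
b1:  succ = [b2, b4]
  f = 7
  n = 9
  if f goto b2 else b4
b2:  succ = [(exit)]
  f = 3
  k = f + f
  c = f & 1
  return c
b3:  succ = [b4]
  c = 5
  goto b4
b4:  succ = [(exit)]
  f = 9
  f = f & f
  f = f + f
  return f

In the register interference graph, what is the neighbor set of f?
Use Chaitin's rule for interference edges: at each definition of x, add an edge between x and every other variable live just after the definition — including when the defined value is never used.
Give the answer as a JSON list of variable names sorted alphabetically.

Block summaries:
  b0: {h,n} / ∅
  b1: {f,n} / ∅
  b2: {c,f,k} / ∅
  b3: {c} / ∅
  b4: {f} / ∅

Liveness:
  b0 li=∅ lo=∅
  b1 li=∅ lo=∅
  b2 li=∅ lo=∅
  b3 li=∅ lo=∅
  b4 li=∅ lo=∅

Interference:
  c↔∅
  f↔{k,n}
  h↔{n}
  k↔{f}
  n↔{f,h}

N(f) = ["k", "n"]

Answer: ["k", "n"]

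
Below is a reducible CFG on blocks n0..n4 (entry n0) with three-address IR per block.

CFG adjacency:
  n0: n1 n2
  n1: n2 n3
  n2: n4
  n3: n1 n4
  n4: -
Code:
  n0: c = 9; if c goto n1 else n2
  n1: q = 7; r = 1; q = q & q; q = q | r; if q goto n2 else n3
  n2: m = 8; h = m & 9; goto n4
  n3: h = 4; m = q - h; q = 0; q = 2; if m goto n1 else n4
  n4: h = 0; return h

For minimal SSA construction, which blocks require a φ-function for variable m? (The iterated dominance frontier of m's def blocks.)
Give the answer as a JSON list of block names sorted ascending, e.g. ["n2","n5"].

Answer: ["n1", "n2", "n4"]

Derivation:
idom tree: n1←n0 n2←n0 n3←n1 n4←n0
Dom∩ at merges:
  n1: preds {n0,n3}: {n0} ∩ {n0,n1,n3} = {n0}; idom=n0
  n2: preds {n0,n1}: {n0} ∩ {n0,n1} = {n0}; idom=n0
  n4: preds {n2,n3}: {n0,n2} ∩ {n0,n1,n3} = {n0}; idom=n0

DF derivation:
  n1←n0: walk · to n0
  n1←n3: walk n3→n1 to n0
  n2←n0: walk · to n0
  n2←n1: walk n1 to n0
  n4←n2: walk n2 to n0
  n4←n3: walk n3→n1 to n0
  n0 → ∅
  n1 → {n1,n2,n4}
  n2 → {n4}
  n3 → {n1,n4}
  n4 → ∅

φ for m: defs {n2,n3}
  DF⁺ = {n1,n2,n4}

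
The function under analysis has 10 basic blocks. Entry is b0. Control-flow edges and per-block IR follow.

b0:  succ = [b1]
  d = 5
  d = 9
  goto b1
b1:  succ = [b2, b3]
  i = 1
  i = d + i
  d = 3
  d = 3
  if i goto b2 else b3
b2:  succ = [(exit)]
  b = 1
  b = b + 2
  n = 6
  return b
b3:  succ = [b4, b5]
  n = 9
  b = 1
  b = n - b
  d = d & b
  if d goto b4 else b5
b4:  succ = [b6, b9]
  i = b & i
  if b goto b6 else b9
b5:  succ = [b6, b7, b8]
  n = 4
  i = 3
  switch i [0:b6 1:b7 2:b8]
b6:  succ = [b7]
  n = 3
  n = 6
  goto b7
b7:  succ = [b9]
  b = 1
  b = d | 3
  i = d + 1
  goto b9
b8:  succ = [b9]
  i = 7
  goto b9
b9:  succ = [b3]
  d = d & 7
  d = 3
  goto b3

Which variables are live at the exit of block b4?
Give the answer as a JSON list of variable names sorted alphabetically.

Answer: ["d", "i"]

Derivation:
Block summaries:
  b0: {d} / ∅
  b1: {d,i} / {d}
  b2: {b,n} / ∅
  b3: {b,d,n} / {d}
  b4: {i} / {b,i}
  b5: {i,n} / ∅
  b6: {n} / ∅
  b7: {b,i} / {d}
  b8: {i} / ∅
  b9: {d} / {d}

Liveness:
  b0 li=∅ lo={d}
  b1 li={d} lo={d,i}
  b2 li=∅ lo=∅
  b3 li={d,i} lo={b,d,i}
  b4 li={b,d,i} lo={d,i}
  b5 li={d} lo={d}
  b6 li={d} lo={d}
  b7 li={d} lo={d,i}
  b8 li={d} lo={d,i}
  b9 li={d,i} lo={d,i}

live-out(b4) = ["d", "i"]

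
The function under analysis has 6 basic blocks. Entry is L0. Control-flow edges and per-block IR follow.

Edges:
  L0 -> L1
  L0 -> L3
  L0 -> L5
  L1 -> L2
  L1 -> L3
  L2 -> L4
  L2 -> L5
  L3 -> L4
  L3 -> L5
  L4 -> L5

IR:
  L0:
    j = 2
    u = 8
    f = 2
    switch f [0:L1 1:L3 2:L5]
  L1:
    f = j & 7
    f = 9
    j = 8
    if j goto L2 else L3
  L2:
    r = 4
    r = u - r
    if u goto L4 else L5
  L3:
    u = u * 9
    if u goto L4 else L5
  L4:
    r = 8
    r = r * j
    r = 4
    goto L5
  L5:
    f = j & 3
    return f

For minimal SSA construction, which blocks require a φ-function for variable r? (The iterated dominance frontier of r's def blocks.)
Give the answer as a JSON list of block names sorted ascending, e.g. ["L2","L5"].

idom tree: L1←L0 L2←L1 L3←L0 L4←L0 L5←L0
Dom∩ at merges:
  L3: preds {L0,L1}: {L0} ∩ {L0,L1} = {L0}; idom=L0
  L4: preds {L2,L3}: {L0,L1,L2} ∩ {L0,L3} = {L0}; idom=L0
  L5: preds {L0,L2,L3,L4}: {L0} ∩ {L0,L1,L2} ∩ {L0,L3} ∩ {L0,L4} = {L0}; idom=L0

DF derivation:
  L3←L0: walk · to L0
  L3←L1: walk L1 to L0
  L4←L2: walk L2→L1 to L0
  L4←L3: walk L3 to L0
  L5←L0: walk · to L0
  L5←L2: walk L2→L1 to L0
  L5←L3: walk L3 to L0
  L5←L4: walk L4 to L0
  DF(L0)=∅
  DF(L1)={L3,L4,L5}
  DF(L2)={L4,L5}
  DF(L3)={L4,L5}
  DF(L4)={L5}
  DF(L5)=∅

φ for r: defs {L2,L4}
  DF⁺ = {L4,L5}

Answer: ["L4", "L5"]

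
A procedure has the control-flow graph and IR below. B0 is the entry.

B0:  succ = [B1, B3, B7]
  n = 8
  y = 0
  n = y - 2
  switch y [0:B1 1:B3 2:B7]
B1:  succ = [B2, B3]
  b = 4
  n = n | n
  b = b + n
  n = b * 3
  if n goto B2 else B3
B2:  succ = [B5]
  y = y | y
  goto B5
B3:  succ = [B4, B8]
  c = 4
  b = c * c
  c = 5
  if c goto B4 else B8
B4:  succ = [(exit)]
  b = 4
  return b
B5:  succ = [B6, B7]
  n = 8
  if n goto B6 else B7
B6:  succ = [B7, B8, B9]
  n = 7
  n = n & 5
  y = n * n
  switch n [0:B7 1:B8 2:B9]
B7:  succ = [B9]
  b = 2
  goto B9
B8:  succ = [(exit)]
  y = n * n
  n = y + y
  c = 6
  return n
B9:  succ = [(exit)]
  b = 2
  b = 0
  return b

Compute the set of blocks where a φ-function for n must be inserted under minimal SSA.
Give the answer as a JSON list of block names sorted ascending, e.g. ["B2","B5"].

Answer: ["B3", "B7", "B8", "B9"]

Analysis:
idom tree: B1←B0 B2←B1 B3←B0 B4←B3 B5←B2 B6←B5 B7←B0 B8←B0 B9←B0
Dom∩ at merges:
  B3: preds {B0,B1}: {B0} ∩ {B0,B1} = {B0}; idom=B0
  B7: preds {B0,B5,B6}: {B0} ∩ {B0,B1,B2,B5} ∩ {B0,B1,B2,B5,B6} = {B0}; idom=B0
  B8: preds {B3,B6}: {B0,B3} ∩ {B0,B1,B2,B5,B6} = {B0}; idom=B0
  B9: preds {B6,B7}: {B0,B1,B2,B5,B6} ∩ {B0,B7} = {B0}; idom=B0

Frontier:
  B3←B0: walk · to B0
  B3←B1: walk B1 to B0
  B7←B0: walk · to B0
  B7←B5: walk B5→B2→B1 to B0
  B7←B6: walk B6→B5→B2→B1 to B0
  B8←B3: walk B3 to B0
  B8←B6: walk B6→B5→B2→B1 to B0
  B9←B6: walk B6→B5→B2→B1 to B0
  B9←B7: walk B7 to B0
  DF(B0)=∅
  DF(B1)={B3,B7,B8,B9}
  DF(B2)={B7,B8,B9}
  DF(B3)={B8}
  DF(B4)=∅
  DF(B5)={B7,B8,B9}
  DF(B6)={B7,B8,B9}
  DF(B7)={B9}
  DF(B8)=∅
  DF(B9)=∅

φ for n: defs {B0,B1,B5,B6,B8}
  DF⁺ = {B3,B7,B8,B9}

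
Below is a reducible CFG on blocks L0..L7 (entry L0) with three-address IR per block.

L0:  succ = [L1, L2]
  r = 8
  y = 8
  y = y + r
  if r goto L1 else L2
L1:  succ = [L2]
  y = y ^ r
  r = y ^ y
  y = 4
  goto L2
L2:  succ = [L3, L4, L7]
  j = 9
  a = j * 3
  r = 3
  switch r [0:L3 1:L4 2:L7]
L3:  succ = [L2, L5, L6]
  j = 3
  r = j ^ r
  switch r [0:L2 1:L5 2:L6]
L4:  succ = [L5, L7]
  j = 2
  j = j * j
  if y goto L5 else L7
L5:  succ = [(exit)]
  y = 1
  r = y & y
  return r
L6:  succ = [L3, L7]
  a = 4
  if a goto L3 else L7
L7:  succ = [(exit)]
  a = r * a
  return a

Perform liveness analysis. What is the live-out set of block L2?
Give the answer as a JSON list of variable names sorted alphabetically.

def/use:
  L0 def {r,y} use ∅
  L1 def {r,y} use {r,y}
  L2 def {a,j,r} use ∅
  L3 def {j,r} use {r}
  L4 def {j} use {y}
  L5 def {r,y} use ∅
  L6 def {a} use ∅
  L7 def {a} use {a,r}

Liveness:
  live L0: ∅→{r,y}
  live L1: {r,y}→{y}
  live L2: {y}→{a,r,y}
  live L3: {r,y}→{r,y}
  live L4: {a,r,y}→{a,r}
  live L5: ∅→∅
  live L6: {r,y}→{a,r,y}
  live L7: {a,r}→∅

live-out(L2) = ["a", "r", "y"]

Answer: ["a", "r", "y"]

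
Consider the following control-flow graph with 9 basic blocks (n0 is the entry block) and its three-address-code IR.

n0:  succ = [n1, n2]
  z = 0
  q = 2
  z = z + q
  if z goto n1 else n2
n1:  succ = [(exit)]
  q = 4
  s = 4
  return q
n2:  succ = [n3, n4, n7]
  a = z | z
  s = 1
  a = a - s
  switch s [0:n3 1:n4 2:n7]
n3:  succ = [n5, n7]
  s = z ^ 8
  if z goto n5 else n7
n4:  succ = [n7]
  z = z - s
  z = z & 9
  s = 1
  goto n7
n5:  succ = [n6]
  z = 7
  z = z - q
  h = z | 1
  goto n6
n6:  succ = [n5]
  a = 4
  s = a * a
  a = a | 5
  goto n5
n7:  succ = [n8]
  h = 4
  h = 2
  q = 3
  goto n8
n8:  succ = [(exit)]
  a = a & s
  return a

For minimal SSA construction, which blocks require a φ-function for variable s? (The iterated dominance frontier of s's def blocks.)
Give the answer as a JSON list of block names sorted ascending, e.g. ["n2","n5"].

Answer: ["n5", "n7"]

Analysis:
idom tree: n1←n0 n2←n0 n3←n2 n4←n2 n5←n3 n6←n5 n7←n2 n8←n7
Dom at joins:
  n5: preds {n3,n6}: {n0,n2,n3} ∩ {n0,n2,n3,n5,n6} = {n0,n2,n3}; idom=n3
  n7: preds {n2,n3,n4}: {n0,n2} ∩ {n0,n2,n3} ∩ {n0,n2,n4} = {n0,n2}; idom=n2

Frontier:
  n5←n3: walk · to n3
  n5←n6: walk n6→n5 to n3
  n7←n2: walk · to n2
  n7←n3: walk n3 to n2
  n7←n4: walk n4 to n2
  n0: DF=∅
  n1: DF=∅
  n2: DF=∅
  n3: DF={n7}
  n4: DF={n7}
  n5: DF={n5}
  n6: DF={n5}
  n7: DF=∅
  n8: DF=∅

φ for s: defs {n1,n2,n3,n4,n6}
  DF⁺ = {n5,n7}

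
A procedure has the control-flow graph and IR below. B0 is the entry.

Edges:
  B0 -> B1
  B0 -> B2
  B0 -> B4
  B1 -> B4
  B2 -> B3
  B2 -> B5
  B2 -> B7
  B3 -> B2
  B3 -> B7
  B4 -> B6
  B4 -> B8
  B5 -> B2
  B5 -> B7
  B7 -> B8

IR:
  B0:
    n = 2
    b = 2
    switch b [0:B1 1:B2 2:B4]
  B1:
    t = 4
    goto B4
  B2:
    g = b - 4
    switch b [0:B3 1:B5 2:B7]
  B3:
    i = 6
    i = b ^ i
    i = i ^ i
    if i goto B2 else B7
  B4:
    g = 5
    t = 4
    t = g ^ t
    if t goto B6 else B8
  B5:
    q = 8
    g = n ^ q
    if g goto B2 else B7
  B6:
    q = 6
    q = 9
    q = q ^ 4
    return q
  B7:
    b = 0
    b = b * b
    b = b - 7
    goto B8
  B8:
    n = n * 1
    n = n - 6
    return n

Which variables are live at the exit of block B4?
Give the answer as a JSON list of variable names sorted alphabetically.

Answer: ["n"]

Working:
Block summaries:
  B0 def {b,n} use ∅
  B1 def {t} use ∅
  B2 def {g} use {b}
  B3 def {i} use {b}
  B4 def {g,t} use ∅
  B5 def {g,q} use {n}
  B6 def {q} use ∅
  B7 def {b} use ∅
  B8 def {n} use {n}

Live sets:
  B0 li=∅ lo={b,n}
  B1 li={n} lo={n}
  B2 li={b,n} lo={b,n}
  B3 li={b,n} lo={b,n}
  B4 li={n} lo={n}
  B5 li={b,n} lo={b,n}
  B6 li=∅ lo=∅
  B7 li={n} lo={n}
  B8 li={n} lo=∅

live-out(B4) = ["n"]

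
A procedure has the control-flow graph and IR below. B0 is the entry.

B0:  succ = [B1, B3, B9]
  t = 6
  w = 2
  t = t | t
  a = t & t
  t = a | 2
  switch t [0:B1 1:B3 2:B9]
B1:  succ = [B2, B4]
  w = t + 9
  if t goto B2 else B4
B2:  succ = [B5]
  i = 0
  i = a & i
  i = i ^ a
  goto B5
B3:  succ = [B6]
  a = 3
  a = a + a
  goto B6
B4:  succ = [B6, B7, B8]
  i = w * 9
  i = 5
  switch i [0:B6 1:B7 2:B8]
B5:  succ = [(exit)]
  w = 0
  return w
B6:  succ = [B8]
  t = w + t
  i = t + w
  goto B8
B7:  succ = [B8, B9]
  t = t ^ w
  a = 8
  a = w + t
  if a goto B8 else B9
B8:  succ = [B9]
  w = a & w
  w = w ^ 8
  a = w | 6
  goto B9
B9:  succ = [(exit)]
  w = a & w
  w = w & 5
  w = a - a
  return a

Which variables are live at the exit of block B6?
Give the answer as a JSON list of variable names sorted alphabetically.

Answer: ["a", "w"]

Analysis:
Block summaries:
  B0: {a,t,w} / ∅
  B1: {w} / {t}
  B2: {i} / {a}
  B3: {a} / ∅
  B4: {i} / {w}
  B5: {w} / ∅
  B6: {i,t} / {t,w}
  B7: {a,t} / {t,w}
  B8: {a,w} / {a,w}
  B9: {w} / {a,w}

Live sets:
  B0: in=∅ out={a,t,w}
  B1: in={a,t} out={a,t,w}
  B2: in={a} out=∅
  B3: in={t,w} out={a,t,w}
  B4: in={a,t,w} out={a,t,w}
  B5: in=∅ out=∅
  B6: in={a,t,w} out={a,w}
  B7: in={t,w} out={a,w}
  B8: in={a,w} out={a,w}
  B9: in={a,w} out=∅

live-out(B6) = ["a", "w"]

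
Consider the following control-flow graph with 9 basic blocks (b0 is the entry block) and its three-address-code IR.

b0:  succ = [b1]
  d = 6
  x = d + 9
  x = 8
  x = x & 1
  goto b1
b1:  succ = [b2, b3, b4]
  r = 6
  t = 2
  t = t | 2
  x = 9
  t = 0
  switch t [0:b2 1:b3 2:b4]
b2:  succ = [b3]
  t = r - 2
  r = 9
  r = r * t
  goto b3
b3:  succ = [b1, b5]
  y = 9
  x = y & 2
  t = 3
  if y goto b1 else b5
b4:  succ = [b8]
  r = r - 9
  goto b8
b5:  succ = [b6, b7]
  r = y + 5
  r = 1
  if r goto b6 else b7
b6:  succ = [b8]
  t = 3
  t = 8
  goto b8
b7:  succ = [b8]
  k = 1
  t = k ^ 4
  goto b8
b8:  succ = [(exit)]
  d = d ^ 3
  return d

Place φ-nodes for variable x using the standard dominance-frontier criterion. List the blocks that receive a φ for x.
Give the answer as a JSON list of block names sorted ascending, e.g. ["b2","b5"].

idom tree: b1←b0 b2←b1 b3←b1 b4←b1 b5←b3 b6←b5 b7←b5 b8←b1
Dom at joins:
  b1: preds {b0,b3}: {b0} ∩ {b0,b1,b3} = {b0}; idom=b0
  b3: preds {b1,b2}: {b0,b1} ∩ {b0,b1,b2} = {b0,b1}; idom=b1
  b8: preds {b4,b6,b7}: {b0,b1,b4} ∩ {b0,b1,b3,b5,b6} ∩ {b0,b1,b3,b5,b7} = {b0,b1}; idom=b1

DF walk-up:
  b1←b0: walk · to b0
  b1←b3: walk b3→b1 to b0
  b3←b1: walk · to b1
  b3←b2: walk b2 to b1
  b8←b4: walk b4 to b1
  b8←b6: walk b6→b5→b3 to b1
  b8←b7: walk b7→b5→b3 to b1
  b0: DF=∅
  b1: DF={b1}
  b2: DF={b3}
  b3: DF={b1,b8}
  b4: DF={b8}
  b5: DF={b8}
  b6: DF={b8}
  b7: DF={b8}
  b8: DF=∅

φ for x: defs {b0,b1,b3}
  DF⁺ = {b1,b8}

Answer: ["b1", "b8"]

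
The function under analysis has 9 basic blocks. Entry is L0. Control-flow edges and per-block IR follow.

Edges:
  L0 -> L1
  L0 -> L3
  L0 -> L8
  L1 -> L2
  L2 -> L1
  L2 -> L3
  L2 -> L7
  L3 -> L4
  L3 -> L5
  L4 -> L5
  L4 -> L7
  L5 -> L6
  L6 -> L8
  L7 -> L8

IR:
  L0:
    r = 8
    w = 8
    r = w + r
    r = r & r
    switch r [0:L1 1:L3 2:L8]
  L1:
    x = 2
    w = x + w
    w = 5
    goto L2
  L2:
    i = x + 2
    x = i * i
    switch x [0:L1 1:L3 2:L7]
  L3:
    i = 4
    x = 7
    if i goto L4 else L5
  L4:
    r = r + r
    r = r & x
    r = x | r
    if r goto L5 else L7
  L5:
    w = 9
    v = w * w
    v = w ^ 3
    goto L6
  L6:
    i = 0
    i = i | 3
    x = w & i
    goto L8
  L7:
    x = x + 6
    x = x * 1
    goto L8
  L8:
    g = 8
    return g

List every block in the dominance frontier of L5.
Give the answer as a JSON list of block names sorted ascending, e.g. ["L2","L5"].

idom tree: L1←L0 L2←L1 L3←L0 L4←L3 L5←L3 L6←L5 L7←L0 L8←L0
Dom at joins:
  L1: preds {L0,L2}: {L0} ∩ {L0,L1,L2} = {L0}; idom=L0
  L3: preds {L0,L2}: {L0} ∩ {L0,L1,L2} = {L0}; idom=L0
  L5: preds {L3,L4}: {L0,L3} ∩ {L0,L3,L4} = {L0,L3}; idom=L3
  L7: preds {L2,L4}: {L0,L1,L2} ∩ {L0,L3,L4} = {L0}; idom=L0
  L8: preds {L0,L6,L7}: {L0} ∩ {L0,L3,L5,L6} ∩ {L0,L7} = {L0}; idom=L0

Frontier:
  join L1 pred L0: · stop@L0
  join L1 pred L2: L2→L1 stop@L0
  join L3 pred L0: · stop@L0
  join L3 pred L2: L2→L1 stop@L0
  join L5 pred L3: · stop@L3
  join L5 pred L4: L4 stop@L3
  join L7 pred L2: L2→L1 stop@L0
  join L7 pred L4: L4→L3 stop@L0
  join L8 pred L0: · stop@L0
  join L8 pred L6: L6→L5→L3 stop@L0
  join L8 pred L7: L7 stop@L0
  L0 → ∅
  L1 → {L1,L3,L7}
  L2 → {L1,L3,L7}
  L3 → {L7,L8}
  L4 → {L5,L7}
  L5 → {L8}
  L6 → {L8}
  L7 → {L8}
  L8 → ∅

DF(L5) = ["L8"]

Answer: ["L8"]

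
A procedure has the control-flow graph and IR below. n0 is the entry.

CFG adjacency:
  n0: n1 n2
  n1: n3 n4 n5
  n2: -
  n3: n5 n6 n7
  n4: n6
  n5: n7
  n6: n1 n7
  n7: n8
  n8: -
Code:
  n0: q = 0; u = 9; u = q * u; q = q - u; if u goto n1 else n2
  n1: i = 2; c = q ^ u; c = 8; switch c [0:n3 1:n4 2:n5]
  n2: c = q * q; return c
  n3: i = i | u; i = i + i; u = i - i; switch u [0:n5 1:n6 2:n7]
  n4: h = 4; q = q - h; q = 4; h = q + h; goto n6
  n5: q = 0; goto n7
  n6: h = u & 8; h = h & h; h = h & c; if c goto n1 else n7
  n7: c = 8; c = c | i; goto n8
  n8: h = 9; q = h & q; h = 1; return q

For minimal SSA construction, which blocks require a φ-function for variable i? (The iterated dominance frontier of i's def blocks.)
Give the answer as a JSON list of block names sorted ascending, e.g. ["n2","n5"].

Answer: ["n1", "n5", "n6", "n7"]

Derivation:
idom tree: n1←n0 n2←n0 n3←n1 n4←n1 n5←n1 n6←n1 n7←n1 n8←n7
Join-block Dom:
  n1: preds {n0,n6}: {n0} ∩ {n0,n1,n6} = {n0}; idom=n0
  n5: preds {n1,n3}: {n0,n1} ∩ {n0,n1,n3} = {n0,n1}; idom=n1
  n6: preds {n3,n4}: {n0,n1,n3} ∩ {n0,n1,n4} = {n0,n1}; idom=n1
  n7: preds {n3,n5,n6}: {n0,n1,n3} ∩ {n0,n1,n5} ∩ {n0,n1,n6} = {n0,n1}; idom=n1

DF walk-up:
  join n1 pred n0: · stop@n0
  join n1 pred n6: n6→n1 stop@n0
  join n5 pred n1: · stop@n1
  join n5 pred n3: n3 stop@n1
  join n6 pred n3: n3 stop@n1
  join n6 pred n4: n4 stop@n1
  join n7 pred n3: n3 stop@n1
  join n7 pred n5: n5 stop@n1
  join n7 pred n6: n6 stop@n1
  n0 → ∅
  n1 → {n1}
  n2 → ∅
  n3 → {n5,n6,n7}
  n4 → {n6}
  n5 → {n7}
  n6 → {n1,n7}
  n7 → ∅
  n8 → ∅

φ for i: defs {n1,n3}
  DF⁺ = {n1,n5,n6,n7}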